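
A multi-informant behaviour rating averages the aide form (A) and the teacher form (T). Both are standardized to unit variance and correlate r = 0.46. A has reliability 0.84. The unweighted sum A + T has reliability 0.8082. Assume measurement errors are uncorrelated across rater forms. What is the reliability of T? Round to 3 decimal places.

Var(A+T) = 2 + 2·0.46 = 2.920.
True-score variance = ρ_A + ρ_T + 2·0.46, so 0.8082 = (0.84 + ρ_T + 0.92) / 2.920.
ρ_T = 0.8082·2.920 − 0.84 − 0.92 = 0.600.

0.600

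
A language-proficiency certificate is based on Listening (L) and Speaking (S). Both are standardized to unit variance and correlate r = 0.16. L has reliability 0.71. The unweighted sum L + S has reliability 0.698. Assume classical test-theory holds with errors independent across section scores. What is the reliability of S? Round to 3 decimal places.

Var(L+S) = 2 + 2·0.16 = 2.320.
True-score variance = ρ_L + ρ_S + 2·0.16, so 0.698 = (0.71 + ρ_S + 0.32) / 2.320.
ρ_S = 0.698·2.320 − 0.71 − 0.32 = 0.589.

0.589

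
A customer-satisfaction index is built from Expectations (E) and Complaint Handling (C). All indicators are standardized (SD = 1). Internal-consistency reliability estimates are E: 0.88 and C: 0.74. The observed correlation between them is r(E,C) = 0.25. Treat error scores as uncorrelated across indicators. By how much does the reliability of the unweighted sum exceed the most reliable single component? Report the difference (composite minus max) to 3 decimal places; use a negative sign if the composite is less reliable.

Var(sum) = 2 + 0.5 = 2.5; true-score variance = 1.62 + 0.5 = 2.12; composite reliability = 0.8480.
Max component reliability = 0.8800.
Difference = 0.8480 − 0.8800 = -0.032.

-0.032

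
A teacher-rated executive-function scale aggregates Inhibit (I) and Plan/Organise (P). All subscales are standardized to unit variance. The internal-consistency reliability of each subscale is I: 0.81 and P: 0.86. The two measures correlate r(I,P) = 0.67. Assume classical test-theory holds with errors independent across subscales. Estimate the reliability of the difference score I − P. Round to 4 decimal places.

0.5000

Var(I−P) = 1 + 1 − 2·0.67 = 2 − 1.34 = 0.66.
Under uncorrelated errors the observed covariances equal the true-score covariances, so only the own-variance terms attenuate.
True-score variance = [0.81 + 0.86] − 1.34 = 1.67 − 1.34 = 0.33.
Reliability = 0.33 / 0.66 = 0.5000.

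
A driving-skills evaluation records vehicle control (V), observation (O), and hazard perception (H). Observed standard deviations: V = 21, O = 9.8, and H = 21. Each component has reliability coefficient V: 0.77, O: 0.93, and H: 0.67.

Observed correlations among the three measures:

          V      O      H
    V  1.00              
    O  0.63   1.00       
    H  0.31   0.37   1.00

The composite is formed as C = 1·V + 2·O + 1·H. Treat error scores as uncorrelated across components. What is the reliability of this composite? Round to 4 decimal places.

Var(C) = 21² + 2²·9.8² + 21² + 2·[2·21·9.8·0.63 + 21·21·0.31 + 2·9.8·21·0.37] = 1266.16 + 1096.62 = 2362.78.
Under uncorrelated errors the observed covariances equal the true-score covariances, so only the own-variance terms attenuate.
True-score variance = [21²·0.77 + 2²·9.8²·0.93 + 21²·0.67] + 1096.62 = 992.309 + 1096.62 = 2088.93.
Reliability = 2088.93 / 2362.78 = 0.8841.

0.8841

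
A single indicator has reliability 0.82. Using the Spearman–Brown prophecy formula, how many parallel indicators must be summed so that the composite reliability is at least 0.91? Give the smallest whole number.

3

k ≥ ρ*(1−ρ₁)/(ρ₁(1−ρ*)) = 0.91·0.18 / (0.82·0.09) = 2.220.
Smallest integer k = 3.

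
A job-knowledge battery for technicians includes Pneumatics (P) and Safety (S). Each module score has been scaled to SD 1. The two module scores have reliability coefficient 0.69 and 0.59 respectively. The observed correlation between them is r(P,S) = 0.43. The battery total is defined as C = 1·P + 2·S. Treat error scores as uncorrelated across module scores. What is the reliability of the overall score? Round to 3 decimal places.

Var(C) = 1 + 2² + 2·[2·0.43] = 5 + 1.72 = 6.72.
Because errors are independent across components, Cov(Tᵢ,Tⱼ) = Cov(Xᵢ,Xⱼ); the off-diagonal part of the true-score variance is the same as above.
True-score variance = [0.69 + 2²·0.59] + 1.72 = 3.05 + 1.72 = 4.77.
Reliability = 4.77 / 6.72 = 0.710.

0.710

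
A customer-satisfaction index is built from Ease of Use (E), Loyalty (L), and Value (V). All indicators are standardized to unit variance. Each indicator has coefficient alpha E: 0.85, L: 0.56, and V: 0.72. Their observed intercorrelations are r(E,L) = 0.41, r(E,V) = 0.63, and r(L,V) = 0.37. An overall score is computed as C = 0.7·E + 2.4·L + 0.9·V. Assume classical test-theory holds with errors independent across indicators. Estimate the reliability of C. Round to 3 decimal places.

0.738

Var(C) = 0.7² + 2.4² + 0.9² + 2·[1.68·0.41 + 0.63·0.63 + 2.16·0.37] = 7.06 + 3.7698 = 10.8298.
With uncorrelated errors the cross-covariances are all true-score covariance, so they carry over unchanged; only the diagonal terms shrink to ρᵢσᵢ².
True-score variance = [0.7²·0.85 + 2.4²·0.56 + 0.9²·0.72] + 3.7698 = 4.2253 + 3.7698 = 7.9951.
Reliability = 7.9951 / 10.8298 = 0.738.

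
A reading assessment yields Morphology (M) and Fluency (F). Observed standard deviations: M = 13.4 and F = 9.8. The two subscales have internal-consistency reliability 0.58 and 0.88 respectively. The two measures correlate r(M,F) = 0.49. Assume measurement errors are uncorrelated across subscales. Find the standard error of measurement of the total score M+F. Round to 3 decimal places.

9.324

Var(total) = 275.6 + 128.694 = 404.294.
True-score variance = 188.66 + 128.694 = 317.354, so reliability = 0.7850.
Error variance = 404.294 − 317.354 = 86.94; SEM = √86.94 = 9.324.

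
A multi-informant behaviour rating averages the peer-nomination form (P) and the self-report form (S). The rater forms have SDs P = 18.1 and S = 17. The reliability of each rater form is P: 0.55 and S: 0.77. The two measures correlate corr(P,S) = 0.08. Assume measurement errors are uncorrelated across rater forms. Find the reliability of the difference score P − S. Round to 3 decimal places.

Var(P−S) = 18.1² + 17² − 2·18.1·17·0.08 = 616.61 − 49.232 = 567.378.
With uncorrelated errors the cross-covariances are all true-score covariance, so they carry over unchanged; only the diagonal terms shrink to ρᵢσᵢ².
True-score variance = [18.1²·0.55 + 17²·0.77] − 49.232 = 402.716 − 49.232 = 353.483.
Reliability = 353.483 / 567.378 = 0.623.

0.623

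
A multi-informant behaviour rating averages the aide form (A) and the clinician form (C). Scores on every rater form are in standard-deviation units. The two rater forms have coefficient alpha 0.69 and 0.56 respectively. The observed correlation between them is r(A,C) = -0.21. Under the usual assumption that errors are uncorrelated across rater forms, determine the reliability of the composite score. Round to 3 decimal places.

Var(A+C) = 2 + 2·[(-0.21)] = 2 − 0.42 = 1.58.
Under uncorrelated errors the observed covariances equal the true-score covariances, so only the own-variance terms attenuate.
True-score variance = [0.69 + 0.56] − 0.42 = 1.25 − 0.42 = 0.83.
Reliability = 0.83 / 1.58 = 0.525.

0.525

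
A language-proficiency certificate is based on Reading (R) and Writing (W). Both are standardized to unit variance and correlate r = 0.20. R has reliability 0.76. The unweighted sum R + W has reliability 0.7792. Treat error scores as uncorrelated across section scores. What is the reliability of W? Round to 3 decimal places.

Var(R+W) = 2 + 2·0.20 = 2.400.
True-score variance = ρ_R + ρ_W + 2·0.20, so 0.7792 = (0.76 + ρ_W + 0.40) / 2.400.
ρ_W = 0.7792·2.400 − 0.76 − 0.40 = 0.710.

0.710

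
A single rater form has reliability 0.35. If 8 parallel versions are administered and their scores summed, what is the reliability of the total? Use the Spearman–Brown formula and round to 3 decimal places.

0.812

ρ_k = kρ / (1 + (k−1)ρ) = 8·0.35 / (1 + 7·0.35) = 2.800 / 3.450 = 0.812.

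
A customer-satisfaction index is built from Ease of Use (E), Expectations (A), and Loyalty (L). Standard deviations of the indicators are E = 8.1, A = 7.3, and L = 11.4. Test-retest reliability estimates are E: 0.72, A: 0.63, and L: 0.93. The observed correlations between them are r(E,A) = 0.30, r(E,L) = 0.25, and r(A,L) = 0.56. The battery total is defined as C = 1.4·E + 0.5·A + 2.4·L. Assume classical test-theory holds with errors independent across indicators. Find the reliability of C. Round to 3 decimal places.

Var(C) = 1.4²·8.1² + 0.5²·7.3² + 2.4²·11.4² + 2·[0.7·8.1·7.3·0.30 + 3.36·8.1·11.4·0.25 + 1.2·7.3·11.4·0.56] = 890.488 + 291.813 = 1182.3.
With uncorrelated errors the cross-covariances are all true-score covariance, so they carry over unchanged; only the diagonal terms shrink to ρᵢσᵢ².
True-score variance = [1.4²·8.1²·0.72 + 0.5²·7.3²·0.63 + 2.4²·11.4²·0.93] + 291.813 = 797.152 + 291.813 = 1088.97.
Reliability = 1088.97 / 1182.3 = 0.921.

0.921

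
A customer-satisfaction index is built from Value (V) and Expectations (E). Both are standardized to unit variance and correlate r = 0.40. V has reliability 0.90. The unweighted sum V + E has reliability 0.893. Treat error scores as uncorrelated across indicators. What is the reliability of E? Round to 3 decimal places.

Var(V+E) = 2 + 2·0.40 = 2.800.
True-score variance = ρ_V + ρ_E + 2·0.40, so 0.893 = (0.90 + ρ_E + 0.80) / 2.800.
ρ_E = 0.893·2.800 − 0.90 − 0.80 = 0.800.

0.800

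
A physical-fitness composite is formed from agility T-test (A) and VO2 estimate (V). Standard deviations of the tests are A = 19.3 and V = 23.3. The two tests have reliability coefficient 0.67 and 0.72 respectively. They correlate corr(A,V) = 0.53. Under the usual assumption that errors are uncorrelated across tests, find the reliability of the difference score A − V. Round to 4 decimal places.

0.3733

Var(A−V) = 19.3² + 23.3² − 2·19.3·23.3·0.53 = 915.38 − 476.671 = 438.709.
Because errors are independent across components, Cov(Tᵢ,Tⱼ) = Cov(Xᵢ,Xⱼ); the off-diagonal part of the true-score variance is the same as above.
True-score variance = [19.3²·0.67 + 23.3²·0.72] − 476.671 = 640.449 − 476.671 = 163.778.
Reliability = 163.778 / 438.709 = 0.3733.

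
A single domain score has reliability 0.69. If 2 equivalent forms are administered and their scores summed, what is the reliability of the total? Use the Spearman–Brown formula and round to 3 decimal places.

0.817

ρ_k = kρ / (1 + (k−1)ρ) = 2·0.69 / (1 + 1·0.69) = 1.380 / 1.690 = 0.817.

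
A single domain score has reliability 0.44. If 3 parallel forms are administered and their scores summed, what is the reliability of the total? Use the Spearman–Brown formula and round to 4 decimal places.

0.7021

ρ_k = kρ / (1 + (k−1)ρ) = 3·0.44 / (1 + 2·0.44) = 1.320 / 1.880 = 0.7021.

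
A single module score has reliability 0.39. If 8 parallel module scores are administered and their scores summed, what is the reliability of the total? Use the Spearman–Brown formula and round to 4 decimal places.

0.8365

ρ_k = kρ / (1 + (k−1)ρ) = 8·0.39 / (1 + 7·0.39) = 3.120 / 3.730 = 0.8365.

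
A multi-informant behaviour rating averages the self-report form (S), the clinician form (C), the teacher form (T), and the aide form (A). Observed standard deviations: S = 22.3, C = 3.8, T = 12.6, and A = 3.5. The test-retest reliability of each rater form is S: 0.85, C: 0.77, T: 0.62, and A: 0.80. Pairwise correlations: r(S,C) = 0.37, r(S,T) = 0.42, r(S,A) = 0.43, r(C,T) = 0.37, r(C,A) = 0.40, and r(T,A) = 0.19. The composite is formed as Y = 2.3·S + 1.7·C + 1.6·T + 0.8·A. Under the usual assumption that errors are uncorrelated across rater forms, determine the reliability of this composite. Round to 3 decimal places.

0.874

Var(Y) = 2.3²·22.3² + 1.7²·3.8² + 1.6²·12.6² + 0.8²·3.5² + 2·[3.91·22.3·3.8·0.37 + 3.68·22.3·12.6·0.42 + 1.84·22.3·3.5·0.43 + 2.72·3.8·12.6·0.37 + 1.36·3.8·3.5·0.40 + 1.28·12.6·3.5·0.19] = 3086.66 + 1369.55 = 4456.21.
With uncorrelated errors the cross-covariances are all true-score covariance, so they carry over unchanged; only the diagonal terms shrink to ρᵢσᵢ².
True-score variance = [2.3²·22.3²·0.85 + 1.7²·3.8²·0.77 + 1.6²·12.6²·0.62 + 0.8²·3.5²·0.80] + 1369.55 = 2526.45 + 1369.55 = 3896.01.
Reliability = 3896.01 / 4456.21 = 0.874.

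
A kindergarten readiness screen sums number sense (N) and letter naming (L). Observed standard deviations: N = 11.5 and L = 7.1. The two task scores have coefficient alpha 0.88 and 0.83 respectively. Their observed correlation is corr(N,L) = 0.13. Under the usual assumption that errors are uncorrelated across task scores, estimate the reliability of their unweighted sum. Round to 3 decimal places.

Var(N+L) = 11.5² + 7.1² + 2·[11.5·7.1·0.13] = 182.66 + 21.229 = 203.889.
Because errors are independent across components, Cov(Tᵢ,Tⱼ) = Cov(Xᵢ,Xⱼ); the off-diagonal part of the true-score variance is the same as above.
True-score variance = [11.5²·0.88 + 7.1²·0.83] + 21.229 = 158.22 + 21.229 = 179.449.
Reliability = 179.449 / 203.889 = 0.880.

0.880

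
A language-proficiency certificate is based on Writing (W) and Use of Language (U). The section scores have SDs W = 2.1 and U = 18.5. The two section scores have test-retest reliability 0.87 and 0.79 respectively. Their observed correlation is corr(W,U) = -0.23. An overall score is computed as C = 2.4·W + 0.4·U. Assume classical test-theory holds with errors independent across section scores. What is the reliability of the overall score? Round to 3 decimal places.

0.765

Var(C) = 2.4²·2.1² + 0.4²·18.5² + 2·[0.96·2.1·18.5·(-0.23)] = 80.1616 − 17.1562 = 63.0054.
Under uncorrelated errors the observed covariances equal the true-score covariances, so only the own-variance terms attenuate.
True-score variance = [2.4²·2.1²·0.87 + 0.4²·18.5²·0.79] − 17.1562 = 65.3598 − 17.1562 = 48.2036.
Reliability = 48.2036 / 63.0054 = 0.765.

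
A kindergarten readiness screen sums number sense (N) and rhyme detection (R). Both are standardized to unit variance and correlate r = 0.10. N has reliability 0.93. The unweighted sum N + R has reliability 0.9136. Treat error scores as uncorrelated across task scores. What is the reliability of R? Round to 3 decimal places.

0.880

Var(N+R) = 2 + 2·0.10 = 2.200.
True-score variance = ρ_N + ρ_R + 2·0.10, so 0.9136 = (0.93 + ρ_R + 0.20) / 2.200.
ρ_R = 0.9136·2.200 − 0.93 − 0.20 = 0.880.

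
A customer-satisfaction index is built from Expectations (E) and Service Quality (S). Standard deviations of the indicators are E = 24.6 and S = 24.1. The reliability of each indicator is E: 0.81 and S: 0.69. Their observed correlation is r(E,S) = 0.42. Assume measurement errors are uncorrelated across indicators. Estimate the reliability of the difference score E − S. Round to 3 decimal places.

Var(E−S) = 24.6² + 24.1² − 2·24.6·24.1·0.42 = 1185.97 − 498.002 = 687.968.
Under uncorrelated errors the observed covariances equal the true-score covariances, so only the own-variance terms attenuate.
True-score variance = [24.6²·0.81 + 24.1²·0.69] − 498.002 = 890.939 − 498.002 = 392.936.
Reliability = 392.936 / 687.968 = 0.571.

0.571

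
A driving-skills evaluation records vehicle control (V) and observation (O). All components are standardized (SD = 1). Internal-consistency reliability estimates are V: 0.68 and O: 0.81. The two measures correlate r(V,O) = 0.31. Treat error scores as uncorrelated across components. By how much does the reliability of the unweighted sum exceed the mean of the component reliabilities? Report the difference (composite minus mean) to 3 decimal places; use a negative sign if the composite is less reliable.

0.060

Var(sum) = 2 + 0.62 = 2.62; true-score variance = 1.49 + 0.62 = 2.11; composite reliability = 0.8053.
Mean component reliability = 0.7450.
Difference = 0.8053 − 0.7450 = 0.060.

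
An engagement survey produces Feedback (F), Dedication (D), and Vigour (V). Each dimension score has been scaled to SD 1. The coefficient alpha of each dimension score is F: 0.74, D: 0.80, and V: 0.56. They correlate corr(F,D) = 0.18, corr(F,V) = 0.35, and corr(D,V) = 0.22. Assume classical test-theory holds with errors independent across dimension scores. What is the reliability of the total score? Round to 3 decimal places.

0.800

Var(F+D+V) = 3 + 2·[0.18 + 0.35 + 0.22] = 3 + 1.5 = 4.5.
With uncorrelated errors the cross-covariances are all true-score covariance, so they carry over unchanged; only the diagonal terms shrink to ρᵢσᵢ².
True-score variance = [0.74 + 0.80 + 0.56] + 1.5 = 2.1 + 1.5 = 3.6.
Reliability = 3.6 / 4.5 = 0.800.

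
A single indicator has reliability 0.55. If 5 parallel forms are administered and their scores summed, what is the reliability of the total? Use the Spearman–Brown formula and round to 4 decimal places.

0.8594

ρ_k = kρ / (1 + (k−1)ρ) = 5·0.55 / (1 + 4·0.55) = 2.750 / 3.200 = 0.8594.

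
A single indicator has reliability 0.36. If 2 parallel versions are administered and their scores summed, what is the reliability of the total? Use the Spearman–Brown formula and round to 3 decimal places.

ρ_k = kρ / (1 + (k−1)ρ) = 2·0.36 / (1 + 1·0.36) = 0.720 / 1.360 = 0.529.

0.529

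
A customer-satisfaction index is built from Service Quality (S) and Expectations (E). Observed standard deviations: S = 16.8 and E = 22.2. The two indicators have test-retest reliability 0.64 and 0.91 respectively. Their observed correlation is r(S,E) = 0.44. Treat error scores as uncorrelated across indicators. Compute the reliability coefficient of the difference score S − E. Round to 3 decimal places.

0.673

Var(S−E) = 16.8² + 22.2² − 2·16.8·22.2·0.44 = 775.08 − 328.205 = 446.875.
With uncorrelated errors the cross-covariances are all true-score covariance, so they carry over unchanged; only the diagonal terms shrink to ρᵢσᵢ².
True-score variance = [16.8²·0.64 + 22.2²·0.91] − 328.205 = 629.118 − 328.205 = 300.913.
Reliability = 300.913 / 446.875 = 0.673.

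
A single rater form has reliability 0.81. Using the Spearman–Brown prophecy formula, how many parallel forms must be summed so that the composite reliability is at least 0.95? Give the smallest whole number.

5

k ≥ ρ*(1−ρ₁)/(ρ₁(1−ρ*)) = 0.95·0.19 / (0.81·0.05) = 4.457.
Smallest integer k = 5.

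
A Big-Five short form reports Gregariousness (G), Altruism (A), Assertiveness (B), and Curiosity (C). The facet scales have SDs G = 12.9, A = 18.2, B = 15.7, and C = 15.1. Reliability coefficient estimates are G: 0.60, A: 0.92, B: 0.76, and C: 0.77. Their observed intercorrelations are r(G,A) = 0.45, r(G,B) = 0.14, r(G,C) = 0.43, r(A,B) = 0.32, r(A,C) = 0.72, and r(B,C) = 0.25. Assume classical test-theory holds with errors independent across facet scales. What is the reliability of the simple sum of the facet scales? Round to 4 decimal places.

Var(G+A+B+C) = 12.9² + 18.2² + 15.7² + 15.1² + 2·[12.9·18.2·0.45 + 12.9·15.7·0.14 + 12.9·15.1·0.43 + 18.2·15.7·0.32 + 18.2·15.1·0.72 + 15.7·15.1·0.25] = 972.15 + 1132.68 = 2104.83.
Under uncorrelated errors the observed covariances equal the true-score covariances, so only the own-variance terms attenuate.
True-score variance = [12.9²·0.60 + 18.2²·0.92 + 15.7²·0.76 + 15.1²·0.77] + 1132.68 = 767.487 + 1132.68 = 1900.17.
Reliability = 1900.17 / 2104.83 = 0.9028.

0.9028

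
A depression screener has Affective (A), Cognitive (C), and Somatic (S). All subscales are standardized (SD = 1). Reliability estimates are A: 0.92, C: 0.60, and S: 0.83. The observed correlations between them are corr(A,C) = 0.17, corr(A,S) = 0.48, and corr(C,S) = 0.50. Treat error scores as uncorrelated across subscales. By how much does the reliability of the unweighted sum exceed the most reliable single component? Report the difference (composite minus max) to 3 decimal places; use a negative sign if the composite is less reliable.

-0.043

Var(sum) = 3 + 2.3 = 5.3; true-score variance = 2.35 + 2.3 = 4.65; composite reliability = 0.8774.
Max component reliability = 0.9200.
Difference = 0.8774 − 0.9200 = -0.043.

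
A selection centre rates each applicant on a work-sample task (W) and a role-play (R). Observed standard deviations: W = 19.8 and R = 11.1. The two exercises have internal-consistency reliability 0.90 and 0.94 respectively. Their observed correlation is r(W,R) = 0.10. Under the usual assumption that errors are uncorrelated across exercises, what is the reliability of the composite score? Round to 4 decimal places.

Var(W+R) = 19.8² + 11.1² + 2·[19.8·11.1·0.10] = 515.25 + 43.956 = 559.206.
With uncorrelated errors the cross-covariances are all true-score covariance, so they carry over unchanged; only the diagonal terms shrink to ρᵢσᵢ².
True-score variance = [19.8²·0.90 + 11.1²·0.94] + 43.956 = 468.653 + 43.956 = 512.609.
Reliability = 512.609 / 559.206 = 0.9167.

0.9167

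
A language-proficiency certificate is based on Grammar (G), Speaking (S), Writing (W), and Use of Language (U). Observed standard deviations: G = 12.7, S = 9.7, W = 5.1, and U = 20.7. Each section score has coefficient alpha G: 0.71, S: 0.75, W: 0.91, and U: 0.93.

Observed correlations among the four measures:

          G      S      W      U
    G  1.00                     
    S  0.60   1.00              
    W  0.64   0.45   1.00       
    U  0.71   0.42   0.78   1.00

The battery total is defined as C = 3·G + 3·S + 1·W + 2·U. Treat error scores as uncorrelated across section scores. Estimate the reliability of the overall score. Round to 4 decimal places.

Var(C) = 3²·12.7² + 3²·9.7² + 5.1² + 2²·20.7² + 2·[9·12.7·9.7·0.60 + 3·12.7·5.1·0.64 + 6·12.7·20.7·0.71 + 3·9.7·5.1·0.45 + 6·9.7·20.7·0.42 + 2·5.1·20.7·0.78] = 4038.39 + 5293.92 = 9332.31.
Under uncorrelated errors the observed covariances equal the true-score covariances, so only the own-variance terms attenuate.
True-score variance = [3²·12.7²·0.71 + 3²·9.7²·0.75 + 5.1²·0.91 + 2²·20.7²·0.93] + 5293.92 = 3283.4 + 5293.92 = 8577.32.
Reliability = 8577.32 / 9332.31 = 0.9191.

0.9191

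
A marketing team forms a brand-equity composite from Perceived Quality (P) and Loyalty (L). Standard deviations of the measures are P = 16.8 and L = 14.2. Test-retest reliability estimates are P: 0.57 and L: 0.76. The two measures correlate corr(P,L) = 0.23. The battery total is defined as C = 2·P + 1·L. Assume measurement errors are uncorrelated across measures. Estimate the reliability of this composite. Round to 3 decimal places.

Var(C) = 2²·16.8² + 14.2² + 2·[2·16.8·14.2·0.23] = 1330.6 + 219.475 = 1550.08.
Under uncorrelated errors the observed covariances equal the true-score covariances, so only the own-variance terms attenuate.
True-score variance = [2²·16.8²·0.57 + 14.2²·0.76] + 219.475 = 796.754 + 219.475 = 1016.23.
Reliability = 1016.23 / 1550.08 = 0.656.

0.656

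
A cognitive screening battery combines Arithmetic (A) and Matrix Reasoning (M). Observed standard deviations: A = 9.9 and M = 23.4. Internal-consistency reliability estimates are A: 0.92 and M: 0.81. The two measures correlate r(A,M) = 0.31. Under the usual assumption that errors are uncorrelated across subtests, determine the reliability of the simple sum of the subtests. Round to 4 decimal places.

Var(A+M) = 9.9² + 23.4² + 2·[9.9·23.4·0.31] = 645.57 + 143.629 = 789.199.
Under uncorrelated errors the observed covariances equal the true-score covariances, so only the own-variance terms attenuate.
True-score variance = [9.9²·0.92 + 23.4²·0.81] + 143.629 = 533.693 + 143.629 = 677.322.
Reliability = 677.322 / 789.199 = 0.8582.

0.8582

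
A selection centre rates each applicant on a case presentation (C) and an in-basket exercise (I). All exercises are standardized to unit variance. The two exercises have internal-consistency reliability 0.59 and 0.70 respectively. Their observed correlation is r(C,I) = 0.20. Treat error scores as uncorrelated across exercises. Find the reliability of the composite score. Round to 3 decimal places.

Var(C+I) = 2 + 2·[0.20] = 2 + 0.4 = 2.4.
Under uncorrelated errors the observed covariances equal the true-score covariances, so only the own-variance terms attenuate.
True-score variance = [0.59 + 0.70] + 0.4 = 1.29 + 0.4 = 1.69.
Reliability = 1.69 / 2.4 = 0.704.

0.704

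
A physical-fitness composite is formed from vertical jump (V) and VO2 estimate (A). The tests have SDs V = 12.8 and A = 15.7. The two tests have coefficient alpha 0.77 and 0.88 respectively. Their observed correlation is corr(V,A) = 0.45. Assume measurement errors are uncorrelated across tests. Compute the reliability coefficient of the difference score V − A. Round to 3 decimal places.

0.707

Var(V−A) = 12.8² + 15.7² − 2·12.8·15.7·0.45 = 410.33 − 180.864 = 229.466.
Under uncorrelated errors the observed covariances equal the true-score covariances, so only the own-variance terms attenuate.
True-score variance = [12.8²·0.77 + 15.7²·0.88] − 180.864 = 343.068 − 180.864 = 162.204.
Reliability = 162.204 / 229.466 = 0.707.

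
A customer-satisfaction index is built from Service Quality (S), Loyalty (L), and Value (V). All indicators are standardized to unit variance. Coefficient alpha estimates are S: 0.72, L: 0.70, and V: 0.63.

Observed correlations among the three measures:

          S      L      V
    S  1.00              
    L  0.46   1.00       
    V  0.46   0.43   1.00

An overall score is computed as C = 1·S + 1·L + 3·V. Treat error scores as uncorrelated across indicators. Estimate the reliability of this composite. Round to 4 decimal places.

Var(C) = 1 + 1 + 3² + 2·[0.46 + 3·0.46 + 3·0.43] = 11 + 6.26 = 17.26.
Under uncorrelated errors the observed covariances equal the true-score covariances, so only the own-variance terms attenuate.
True-score variance = [0.72 + 0.70 + 3²·0.63] + 6.26 = 7.09 + 6.26 = 13.35.
Reliability = 13.35 / 17.26 = 0.7735.

0.7735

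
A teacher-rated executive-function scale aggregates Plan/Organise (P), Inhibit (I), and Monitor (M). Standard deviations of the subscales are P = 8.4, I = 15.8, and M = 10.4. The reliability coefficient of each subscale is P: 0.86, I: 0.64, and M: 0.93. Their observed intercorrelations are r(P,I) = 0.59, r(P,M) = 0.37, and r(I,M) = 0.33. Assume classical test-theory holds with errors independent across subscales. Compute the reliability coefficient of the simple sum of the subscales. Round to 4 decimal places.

0.8584

Var(P+I+M) = 8.4² + 15.8² + 10.4² + 2·[8.4·15.8·0.59 + 8.4·10.4·0.37 + 15.8·10.4·0.33] = 428.36 + 329.707 = 758.067.
Under uncorrelated errors the observed covariances equal the true-score covariances, so only the own-variance terms attenuate.
True-score variance = [8.4²·0.86 + 15.8²·0.64 + 10.4²·0.93] + 329.707 = 321.04 + 329.707 = 650.747.
Reliability = 650.747 / 758.067 = 0.8584.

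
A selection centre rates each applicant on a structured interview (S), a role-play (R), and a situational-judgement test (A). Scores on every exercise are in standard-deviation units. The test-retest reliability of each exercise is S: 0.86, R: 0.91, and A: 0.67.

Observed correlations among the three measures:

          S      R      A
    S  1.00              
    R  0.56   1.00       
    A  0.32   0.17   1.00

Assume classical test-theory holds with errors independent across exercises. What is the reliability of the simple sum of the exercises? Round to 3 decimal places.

Var(S+R+A) = 3 + 2·[0.56 + 0.32 + 0.17] = 3 + 2.1 = 5.1.
Because errors are independent across components, Cov(Tᵢ,Tⱼ) = Cov(Xᵢ,Xⱼ); the off-diagonal part of the true-score variance is the same as above.
True-score variance = [0.86 + 0.91 + 0.67] + 2.1 = 2.44 + 2.1 = 4.54.
Reliability = 4.54 / 5.1 = 0.890.

0.890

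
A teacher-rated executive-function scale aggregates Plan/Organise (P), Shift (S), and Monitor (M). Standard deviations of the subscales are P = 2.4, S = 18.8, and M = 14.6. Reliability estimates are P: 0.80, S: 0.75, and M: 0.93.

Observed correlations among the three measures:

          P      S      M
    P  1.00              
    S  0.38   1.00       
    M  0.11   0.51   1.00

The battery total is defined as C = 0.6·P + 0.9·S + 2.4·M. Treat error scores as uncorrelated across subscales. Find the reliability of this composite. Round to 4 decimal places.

0.9266

Var(C) = 0.6²·2.4² + 0.9²·18.8² + 2.4²·14.6² + 2·[0.54·2.4·18.8·0.38 + 1.44·2.4·14.6·0.11 + 2.16·18.8·14.6·0.51] = 1516.16 + 634.352 = 2150.51.
Because errors are independent across components, Cov(Tᵢ,Tⱼ) = Cov(Xᵢ,Xⱼ); the off-diagonal part of the true-score variance is the same as above.
True-score variance = [0.6²·2.4²·0.80 + 0.9²·18.8²·0.75 + 2.4²·14.6²·0.93] + 634.352 = 1358.23 + 634.352 = 1992.58.
Reliability = 1992.58 / 2150.51 = 0.9266.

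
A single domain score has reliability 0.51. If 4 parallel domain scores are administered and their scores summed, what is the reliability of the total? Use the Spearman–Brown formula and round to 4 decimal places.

0.8063

ρ_k = kρ / (1 + (k−1)ρ) = 4·0.51 / (1 + 3·0.51) = 2.040 / 2.530 = 0.8063.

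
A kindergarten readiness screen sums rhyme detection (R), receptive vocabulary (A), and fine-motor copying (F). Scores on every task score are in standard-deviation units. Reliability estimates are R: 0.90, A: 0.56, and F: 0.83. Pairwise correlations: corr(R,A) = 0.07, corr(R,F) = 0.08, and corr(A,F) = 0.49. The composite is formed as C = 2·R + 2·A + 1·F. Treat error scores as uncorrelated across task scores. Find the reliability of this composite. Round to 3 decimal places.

0.803

Var(C) = 2² + 2² + 1 + 2·[4·0.07 + 2·0.08 + 2·0.49] = 9 + 2.84 = 11.84.
With uncorrelated errors the cross-covariances are all true-score covariance, so they carry over unchanged; only the diagonal terms shrink to ρᵢσᵢ².
True-score variance = [2²·0.90 + 2²·0.56 + 0.83] + 2.84 = 6.67 + 2.84 = 9.51.
Reliability = 9.51 / 11.84 = 0.803.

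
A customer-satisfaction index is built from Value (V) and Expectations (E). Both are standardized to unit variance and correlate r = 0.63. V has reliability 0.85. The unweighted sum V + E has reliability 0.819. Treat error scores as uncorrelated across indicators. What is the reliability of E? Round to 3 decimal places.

0.560

Var(V+E) = 2 + 2·0.63 = 3.260.
True-score variance = ρ_V + ρ_E + 2·0.63, so 0.819 = (0.85 + ρ_E + 1.26) / 3.260.
ρ_E = 0.819·3.260 − 0.85 − 1.26 = 0.560.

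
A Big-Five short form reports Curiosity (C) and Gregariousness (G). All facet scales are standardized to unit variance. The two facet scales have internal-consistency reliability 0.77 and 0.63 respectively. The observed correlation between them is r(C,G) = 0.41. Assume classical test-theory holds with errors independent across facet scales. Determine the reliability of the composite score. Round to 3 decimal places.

Var(C+G) = 2 + 2·[0.41] = 2 + 0.82 = 2.82.
Because errors are independent across components, Cov(Tᵢ,Tⱼ) = Cov(Xᵢ,Xⱼ); the off-diagonal part of the true-score variance is the same as above.
True-score variance = [0.77 + 0.63] + 0.82 = 1.4 + 0.82 = 2.22.
Reliability = 2.22 / 2.82 = 0.787.

0.787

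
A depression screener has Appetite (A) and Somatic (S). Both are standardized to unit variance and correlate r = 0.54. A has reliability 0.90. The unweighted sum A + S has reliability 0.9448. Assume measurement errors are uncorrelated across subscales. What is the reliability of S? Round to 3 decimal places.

0.930

Var(A+S) = 2 + 2·0.54 = 3.080.
True-score variance = ρ_A + ρ_S + 2·0.54, so 0.9448 = (0.90 + ρ_S + 1.08) / 3.080.
ρ_S = 0.9448·3.080 − 0.90 − 1.08 = 0.930.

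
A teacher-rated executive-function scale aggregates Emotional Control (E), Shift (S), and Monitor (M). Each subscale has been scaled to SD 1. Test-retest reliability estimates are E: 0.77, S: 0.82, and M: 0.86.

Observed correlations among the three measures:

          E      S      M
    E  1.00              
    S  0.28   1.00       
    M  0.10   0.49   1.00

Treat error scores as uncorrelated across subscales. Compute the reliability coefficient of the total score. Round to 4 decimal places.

0.8840

Var(E+S+M) = 3 + 2·[0.28 + 0.10 + 0.49] = 3 + 1.74 = 4.74.
Under uncorrelated errors the observed covariances equal the true-score covariances, so only the own-variance terms attenuate.
True-score variance = [0.77 + 0.82 + 0.86] + 1.74 = 2.45 + 1.74 = 4.19.
Reliability = 4.19 / 4.74 = 0.8840.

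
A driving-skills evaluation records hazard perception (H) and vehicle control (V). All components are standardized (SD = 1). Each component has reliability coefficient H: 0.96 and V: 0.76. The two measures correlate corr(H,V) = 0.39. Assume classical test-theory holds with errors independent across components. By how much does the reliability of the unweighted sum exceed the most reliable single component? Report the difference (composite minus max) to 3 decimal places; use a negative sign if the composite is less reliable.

Var(sum) = 2 + 0.78 = 2.78; true-score variance = 1.72 + 0.78 = 2.5; composite reliability = 0.8993.
Max component reliability = 0.9600.
Difference = 0.8993 − 0.9600 = -0.061.

-0.061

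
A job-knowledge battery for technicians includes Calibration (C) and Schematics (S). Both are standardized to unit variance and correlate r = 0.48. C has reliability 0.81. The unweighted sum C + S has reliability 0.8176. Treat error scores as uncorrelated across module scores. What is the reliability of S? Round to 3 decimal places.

0.650

Var(C+S) = 2 + 2·0.48 = 2.960.
True-score variance = ρ_C + ρ_S + 2·0.48, so 0.8176 = (0.81 + ρ_S + 0.96) / 2.960.
ρ_S = 0.8176·2.960 − 0.81 − 0.96 = 0.650.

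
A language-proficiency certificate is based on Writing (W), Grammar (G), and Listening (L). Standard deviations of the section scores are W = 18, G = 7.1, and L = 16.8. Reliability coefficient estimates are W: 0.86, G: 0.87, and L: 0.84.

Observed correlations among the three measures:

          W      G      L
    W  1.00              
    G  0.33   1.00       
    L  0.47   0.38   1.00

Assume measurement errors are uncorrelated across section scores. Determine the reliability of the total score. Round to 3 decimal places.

0.913

Var(W+G+L) = 18² + 7.1² + 16.8² + 2·[18·7.1·0.33 + 18·16.8·0.47 + 7.1·16.8·0.38] = 656.65 + 459.257 = 1115.91.
With uncorrelated errors the cross-covariances are all true-score covariance, so they carry over unchanged; only the diagonal terms shrink to ρᵢσᵢ².
True-score variance = [18²·0.86 + 7.1²·0.87 + 16.8²·0.84] + 459.257 = 559.578 + 459.257 = 1018.84.
Reliability = 1018.84 / 1115.91 = 0.913.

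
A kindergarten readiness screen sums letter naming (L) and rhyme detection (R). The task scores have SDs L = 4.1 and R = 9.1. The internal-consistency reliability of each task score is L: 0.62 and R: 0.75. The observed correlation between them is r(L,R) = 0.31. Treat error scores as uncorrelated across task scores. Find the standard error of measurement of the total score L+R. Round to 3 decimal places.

5.205

Var(total) = 99.62 + 23.1322 = 122.752.
True-score variance = 72.5297 + 23.1322 = 95.6619, so reliability = 0.7793.
Error variance = 122.752 − 95.6619 = 27.0903; SEM = √27.0903 = 5.205.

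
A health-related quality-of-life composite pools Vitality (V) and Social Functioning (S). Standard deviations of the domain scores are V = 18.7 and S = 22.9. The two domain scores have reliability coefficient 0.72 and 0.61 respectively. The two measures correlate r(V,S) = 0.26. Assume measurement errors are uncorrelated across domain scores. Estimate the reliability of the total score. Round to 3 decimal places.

Var(V+S) = 18.7² + 22.9² + 2·[18.7·22.9·0.26] = 874.1 + 222.68 = 1096.78.
Because errors are independent across components, Cov(Tᵢ,Tⱼ) = Cov(Xᵢ,Xⱼ); the off-diagonal part of the true-score variance is the same as above.
True-score variance = [18.7²·0.72 + 22.9²·0.61] + 222.68 = 571.667 + 222.68 = 794.346.
Reliability = 794.346 / 1096.78 = 0.724.

0.724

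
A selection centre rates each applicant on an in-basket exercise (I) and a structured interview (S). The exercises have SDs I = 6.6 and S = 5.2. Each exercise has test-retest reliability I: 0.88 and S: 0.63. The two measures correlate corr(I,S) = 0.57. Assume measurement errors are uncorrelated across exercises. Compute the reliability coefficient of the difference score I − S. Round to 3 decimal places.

Var(I−S) = 6.6² + 5.2² − 2·6.6·5.2·0.57 = 70.6 − 39.1248 = 31.4752.
Because errors are independent across components, Cov(Tᵢ,Tⱼ) = Cov(Xᵢ,Xⱼ); the off-diagonal part of the true-score variance is the same as above.
True-score variance = [6.6²·0.88 + 5.2²·0.63] − 39.1248 = 55.368 − 39.1248 = 16.2432.
Reliability = 16.2432 / 31.4752 = 0.516.

0.516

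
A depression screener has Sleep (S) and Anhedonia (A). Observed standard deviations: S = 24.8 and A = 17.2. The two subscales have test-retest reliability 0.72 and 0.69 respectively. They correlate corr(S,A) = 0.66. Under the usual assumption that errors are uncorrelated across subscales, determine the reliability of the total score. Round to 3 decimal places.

Var(S+A) = 24.8² + 17.2² + 2·[24.8·17.2·0.66] = 910.88 + 563.059 = 1473.94.
Under uncorrelated errors the observed covariances equal the true-score covariances, so only the own-variance terms attenuate.
True-score variance = [24.8²·0.72 + 17.2²·0.69] + 563.059 = 646.958 + 563.059 = 1210.02.
Reliability = 1210.02 / 1473.94 = 0.821.

0.821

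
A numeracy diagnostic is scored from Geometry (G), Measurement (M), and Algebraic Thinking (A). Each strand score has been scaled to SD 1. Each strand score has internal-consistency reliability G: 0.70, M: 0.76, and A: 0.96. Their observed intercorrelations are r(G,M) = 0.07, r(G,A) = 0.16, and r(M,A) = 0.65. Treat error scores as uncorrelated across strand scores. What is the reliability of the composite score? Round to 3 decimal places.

Var(G+M+A) = 3 + 2·[0.07 + 0.16 + 0.65] = 3 + 1.76 = 4.76.
Under uncorrelated errors the observed covariances equal the true-score covariances, so only the own-variance terms attenuate.
True-score variance = [0.70 + 0.76 + 0.96] + 1.76 = 2.42 + 1.76 = 4.18.
Reliability = 4.18 / 4.76 = 0.878.

0.878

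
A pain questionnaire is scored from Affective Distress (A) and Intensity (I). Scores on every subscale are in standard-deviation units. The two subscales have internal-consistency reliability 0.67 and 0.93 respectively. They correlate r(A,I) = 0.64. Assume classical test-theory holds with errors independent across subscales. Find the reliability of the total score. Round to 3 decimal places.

0.878

Var(A+I) = 2 + 2·[0.64] = 2 + 1.28 = 3.28.
With uncorrelated errors the cross-covariances are all true-score covariance, so they carry over unchanged; only the diagonal terms shrink to ρᵢσᵢ².
True-score variance = [0.67 + 0.93] + 1.28 = 1.6 + 1.28 = 2.88.
Reliability = 2.88 / 3.28 = 0.878.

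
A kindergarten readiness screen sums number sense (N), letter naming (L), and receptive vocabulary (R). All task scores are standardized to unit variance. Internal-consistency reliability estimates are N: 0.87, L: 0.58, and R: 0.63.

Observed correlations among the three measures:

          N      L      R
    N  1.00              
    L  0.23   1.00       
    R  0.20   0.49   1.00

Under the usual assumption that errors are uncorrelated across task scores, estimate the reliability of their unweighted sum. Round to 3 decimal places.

Var(N+L+R) = 3 + 2·[0.23 + 0.20 + 0.49] = 3 + 1.84 = 4.84.
Because errors are independent across components, Cov(Tᵢ,Tⱼ) = Cov(Xᵢ,Xⱼ); the off-diagonal part of the true-score variance is the same as above.
True-score variance = [0.87 + 0.58 + 0.63] + 1.84 = 2.08 + 1.84 = 3.92.
Reliability = 3.92 / 4.84 = 0.810.

0.810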